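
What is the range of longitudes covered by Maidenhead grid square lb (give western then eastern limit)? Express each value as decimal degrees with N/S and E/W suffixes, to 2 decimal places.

Field L=11, B=1: +11·20° lon, +1·10° lat → SW at lon 40°, lat -80°.
Cell spans 20° lon × 10° lat.
west 40.00° E, east 60.00° E.

40.00° E, 60.00° E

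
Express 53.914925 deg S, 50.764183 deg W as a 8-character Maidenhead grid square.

GD46oc80

Offset from 180°W / 90°S: lon 129.23582°, lat 36.08508°.
Field: 129.23582/20 → 6 → G, 36.08508/10 → 3 → D; chars GD.
Square: 9.23582/2 → 4, 6.08508/1 → 6; chars 46.
Subsquare: 1.23582/0.0833333 → 14 → o, 0.08508/0.0416667 → 2 → c; chars oc.
Extended square: 0.06915/0.00833333 → 8, 0.00174/0.00416667 → 0; chars 80.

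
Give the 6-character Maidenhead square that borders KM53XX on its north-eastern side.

KM64aa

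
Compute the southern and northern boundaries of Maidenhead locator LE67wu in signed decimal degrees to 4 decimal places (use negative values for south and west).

Field L=11, E=4: +11·20° lon, +4·10° lat → SW at lon 40°, lat -50°.
Square 6, 7: +6·2° lon, +7·1° lat → SW at lon 52°, lat -43°.
Subsquare w=22, u=20: +22·0.0833333° lon, +20·0.0416667° lat → SW at lon 53.8333°, lat -42.1667°.
Cell spans 0.0833333° lon × 0.0416667° lat.
south -42.1667, north -42.1250.

-42.1667, -42.1250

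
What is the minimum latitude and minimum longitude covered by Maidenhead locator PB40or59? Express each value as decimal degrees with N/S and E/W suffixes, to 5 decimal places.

79.25417° S, 129.20833° E

Field P=15, B=1: +15·20° lon, +1·10° lat → SW at lon 120°, lat -80°.
Square 4, 0: +4·2° lon, +0·1° lat → SW at lon 128°, lat -80°.
Subsquare o=14, r=17: +14·0.0833333° lon, +17·0.0416667° lat → SW at lon 129.167°, lat -79.2917°.
Extended square 5, 9: +5·0.00833333° lon, +9·0.00416667° lat → SW at lon 129.208°, lat -79.2542°.
latitude 79.25417° S, longitude 129.20833° E.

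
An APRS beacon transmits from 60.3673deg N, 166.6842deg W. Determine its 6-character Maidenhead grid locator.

AP60pi

Shift to the Maidenhead origin (180°W, 90°S): lon 13.3158, lat 150.3673.
Field: 13.3158/20 → 0 → A, 150.3673/10 → 15 → P; chars AP.
Square: 13.3158/2 → 6, 0.3673/1 → 0; chars 60.
Subsquare: 1.3158/0.0833333 → 15 → p, 0.3673/0.0416667 → 8 → i; chars pi.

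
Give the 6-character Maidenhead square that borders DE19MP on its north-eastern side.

DE19nq

Longitude subsquare m = 12; +1 → 13 = n.
Latitude subsquare p = 15; +1 → 16 = q.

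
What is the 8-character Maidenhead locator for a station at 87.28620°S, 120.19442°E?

PA02cr31

Offset from 180°W / 90°S: lon 300.19442°, lat 2.71380°.
Field: 300.19442/20 → 15 → P, 2.71380/10 → 0 → A; chars PA.
Square: 0.19442/2 → 0, 2.71380/1 → 2; chars 02.
Subsquare: 0.19442/0.0833333 → 2 → c, 0.71380/0.0416667 → 17 → r; chars cr.
Extended square: 0.02775/0.00833333 → 3, 0.00547/0.00416667 → 1; chars 31.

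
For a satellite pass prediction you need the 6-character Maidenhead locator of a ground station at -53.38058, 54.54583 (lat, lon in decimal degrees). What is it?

LD76go

Add 180° to longitude and 90° to latitude: 234.5458, 36.6194.
Field (20°×10°, letters A–R): lon ⌊234.5458/20⌋ = 11 → L; lat ⌊36.6194/10⌋ = 3 → D.
Square (2°×1°, digits 0–9): lon ⌊14.5458/2⌋ = 7; lat ⌊6.6194/1⌋ = 6.
Subsquare (5′×2.5′, letters a–x): lon ⌊0.5458/0.0833333⌋ = 6 → g; lat ⌊0.6194/0.0416667⌋ = 14 → o.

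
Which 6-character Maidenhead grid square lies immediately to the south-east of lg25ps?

Longitude subsquare p = 15; +1 → 16 = q.
Latitude subsquare s = 18; −1 → 17 = r.

LG25qr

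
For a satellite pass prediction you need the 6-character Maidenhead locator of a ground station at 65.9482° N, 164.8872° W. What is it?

AP75nw

Add 180° to longitude and 90° to latitude: 15.1128, 155.9482.
Field: 15.1128/20 → 0 → A, 155.9482/10 → 15 → P; chars AP.
Square: 15.1128/2 → 7, 5.9482/1 → 5; chars 75.
Subsquare: 1.1128/0.0833333 → 13 → n, 0.9482/0.0416667 → 22 → w; chars nw.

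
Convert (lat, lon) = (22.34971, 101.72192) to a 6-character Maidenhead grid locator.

OL02ui

Shift to the Maidenhead origin (180°W, 90°S): lon 281.7219, lat 112.3497.
Field (20°×10°, letters A–R): lon ⌊281.7219/20⌋ = 14 → O; lat ⌊112.3497/10⌋ = 11 → L.
Square (2°×1°, digits 0–9): lon ⌊1.7219/2⌋ = 0; lat ⌊2.3497/1⌋ = 2.
Subsquare (5′×2.5′, letters a–x): lon ⌊1.7219/0.0833333⌋ = 20 → u; lat ⌊0.3497/0.0416667⌋ = 8 → i.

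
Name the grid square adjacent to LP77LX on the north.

LP78la

Latitude subsquare x = 23; +1 → 24, wraps to 0 = a, carry into square.
Latitude square 7; +1 → 8.
The longitude characters are unchanged.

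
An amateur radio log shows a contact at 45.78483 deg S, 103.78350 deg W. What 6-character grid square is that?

Add 180° to longitude and 90° to latitude: 76.2165, 44.2152.
Field: 76.2165/20 → 3 → D, 44.2152/10 → 4 → E; chars DE.
Square: 16.2165/2 → 8, 4.2152/1 → 4; chars 84.
Subsquare: 0.2165/0.0833333 → 2 → c, 0.2152/0.0416667 → 5 → f; chars cf.

DE84cf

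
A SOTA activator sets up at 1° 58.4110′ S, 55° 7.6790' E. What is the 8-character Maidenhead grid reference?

LI78na56

Shift to the Maidenhead origin (180°W, 90°S): lon 235.12798, lat 88.02648.
Field: lon ⌊235.12798/20⌋ = 11 → L; lat ⌊88.02648/10⌋ = 8 → I.
Square: lon ⌊15.12798/2⌋ = 7; lat ⌊8.02648/1⌋ = 8.
Subsquare: lon ⌊1.12798/0.0833333⌋ = 13 → n; lat ⌊0.02648/0.0416667⌋ = 0 → a.
Extended square: lon ⌊0.04465/0.00833333⌋ = 5; lat ⌊0.02648/0.00416667⌋ = 6.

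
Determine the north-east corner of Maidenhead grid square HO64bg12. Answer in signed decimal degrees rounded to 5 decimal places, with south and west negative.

54.26250, -27.90000

Field H=7, O=14: +7·20° lon, +14·10° lat → SW at lon -40°, lat 50°.
Square 6, 4: +6·2° lon, +4·1° lat → SW at lon -28°, lat 54°.
Subsquare b=1, g=6: +1·0.0833333° lon, +6·0.0416667° lat → SW at lon -27.9167°, lat 54.25°.
Extended square 1, 2: +1·0.00833333° lon, +2·0.00416667° lat → SW at lon -27.9083°, lat 54.2583°.
Cell spans 0.00833333° lon × 0.00416667° lat. NE corner is SW corner plus one full cell.
latitude 54.26250, longitude -27.90000.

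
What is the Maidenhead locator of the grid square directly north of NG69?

NH60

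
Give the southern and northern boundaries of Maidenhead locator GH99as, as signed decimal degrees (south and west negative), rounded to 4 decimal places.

-10.2500, -10.2083

Field G=6, H=7: +6·20° lon, +7·10° lat → SW at lon -60°, lat -20°.
Square 9, 9: +9·2° lon, +9·1° lat → SW at lon -42°, lat -11°.
Subsquare a=0, s=18: +0·0.0833333° lon, +18·0.0416667° lat → SW at lon -42°, lat -10.25°.
Cell spans 0.0833333° lon × 0.0416667° lat.
south -10.2500, north -10.2083.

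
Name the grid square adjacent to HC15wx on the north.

HC16wa

Latitude subsquare x = 23; +1 → 24, wraps to 0 = a, carry into square.
Latitude square 5; +1 → 6.
The longitude characters are unchanged.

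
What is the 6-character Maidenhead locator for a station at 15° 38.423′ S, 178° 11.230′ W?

Shift to the Maidenhead origin (180°W, 90°S): lon 1.8128, lat 74.3596.
Field: lon ⌊1.8128/20⌋ = 0 → A; lat ⌊74.3596/10⌋ = 7 → H.
Square: lon ⌊1.8128/2⌋ = 0; lat ⌊4.3596/1⌋ = 4.
Subsquare: lon ⌊1.8128/0.0833333⌋ = 21 → v; lat ⌊0.3596/0.0416667⌋ = 8 → i.

AH04vi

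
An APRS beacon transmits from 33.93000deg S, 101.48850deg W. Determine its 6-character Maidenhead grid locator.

DF96gb

Offset from 180°W / 90°S: lon 78.5115°, lat 56.0700°.
Field: lon ⌊78.5115/20⌋ = 3 → D; lat ⌊56.0700/10⌋ = 5 → F.
Square: lon ⌊18.5115/2⌋ = 9; lat ⌊6.0700/1⌋ = 6.
Subsquare: lon ⌊0.5115/0.0833333⌋ = 6 → g; lat ⌊0.0700/0.0416667⌋ = 1 → b.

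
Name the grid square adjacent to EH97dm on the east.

EH97em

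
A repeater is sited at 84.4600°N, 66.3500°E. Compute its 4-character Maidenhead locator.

MR34

Shift to the Maidenhead origin (180°W, 90°S): lon 246.35, lat 174.46.
Field (20°×10°, letters A–R): lon ⌊246.35/20⌋ = 12 → M; lat ⌊174.46/10⌋ = 17 → R.
Square (2°×1°, digits 0–9): lon ⌊6.35/2⌋ = 3; lat ⌊4.46/1⌋ = 4.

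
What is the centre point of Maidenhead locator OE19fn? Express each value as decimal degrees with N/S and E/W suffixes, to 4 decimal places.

40.4375° S, 102.4583° E

Field O=14, E=4: +14·20° lon, +4·10° lat → SW at lon 100°, lat -50°.
Square 1, 9: +1·2° lon, +9·1° lat → SW at lon 102°, lat -41°.
Subsquare f=5, n=13: +5·0.0833333° lon, +13·0.0416667° lat → SW at lon 102.417°, lat -40.4583°.
Cell spans 0.0833333° lon × 0.0416667° lat. Centre is SW corner plus half of each.
latitude 40.4375° S, longitude 102.4583° E.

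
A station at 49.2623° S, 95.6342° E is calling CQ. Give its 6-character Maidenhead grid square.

NE70tr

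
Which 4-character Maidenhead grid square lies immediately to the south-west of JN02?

Longitude square 0; −1 → -1, wraps to 9, carry into field.
Longitude field J = 9; −1 → 8 = I.
Latitude square 2; −1 → 1.

IN91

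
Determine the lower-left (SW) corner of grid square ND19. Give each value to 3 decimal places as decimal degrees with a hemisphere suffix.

51.000° S, 82.000° E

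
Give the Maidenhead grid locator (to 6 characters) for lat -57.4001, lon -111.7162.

Add 180° to longitude and 90° to latitude: 68.2838, 32.5999.
Field: lon ⌊68.2838/20⌋ = 3 → D; lat ⌊32.5999/10⌋ = 3 → D.
Square: lon ⌊8.2838/2⌋ = 4; lat ⌊2.5999/1⌋ = 2.
Subsquare: lon ⌊0.2838/0.0833333⌋ = 3 → d; lat ⌊0.5999/0.0416667⌋ = 14 → o.

DD42do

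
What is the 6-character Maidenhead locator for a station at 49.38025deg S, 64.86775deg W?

Offset from 180°W / 90°S: lon 115.1322°, lat 40.6198°.
Field: 115.1322/20 → 5 → F, 40.6198/10 → 4 → E; chars FE.
Square: 15.1322/2 → 7, 0.6198/1 → 0; chars 70.
Subsquare: 1.1322/0.0833333 → 13 → n, 0.6198/0.0416667 → 14 → o; chars no.

FE70no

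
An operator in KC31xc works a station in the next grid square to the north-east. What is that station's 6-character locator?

KC41ad

Longitude subsquare x = 23; +1 → 24, wraps to 0 = a, carry into square.
Longitude square 3; +1 → 4.
Latitude subsquare c = 2; +1 → 3 = d.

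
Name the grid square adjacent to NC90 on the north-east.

Longitude square 9; +1 → 10, wraps to 0, carry into field.
Longitude field N = 13; +1 → 14 = O.
Latitude square 0; +1 → 1.

OC01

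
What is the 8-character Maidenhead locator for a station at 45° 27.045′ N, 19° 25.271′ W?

Add 180° to longitude and 90° to latitude: 160.57882, 135.45075.
Field: 160.57882/20 → 8 → I, 135.45075/10 → 13 → N; chars IN.
Square: 0.57882/2 → 0, 5.45075/1 → 5; chars 05.
Subsquare: 0.57882/0.0833333 → 6 → g, 0.45075/0.0416667 → 10 → k; chars gk.
Extended square: 0.07882/0.00833333 → 9, 0.03408/0.00416667 → 8; chars 98.

IN05gk98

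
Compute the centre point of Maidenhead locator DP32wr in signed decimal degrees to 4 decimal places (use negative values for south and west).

62.7292, -112.1250

Field D=3, P=15: +3·20° lon, +15·10° lat → SW at lon -120°, lat 60°.
Square 3, 2: +3·2° lon, +2·1° lat → SW at lon -114°, lat 62°.
Subsquare w=22, r=17: +22·0.0833333° lon, +17·0.0416667° lat → SW at lon -112.167°, lat 62.7083°.
Cell spans 0.0833333° lon × 0.0416667° lat. Centre is SW corner plus half of each.
latitude 62.7292, longitude -112.1250.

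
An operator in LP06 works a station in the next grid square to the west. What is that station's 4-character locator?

KP96

Longitude square 0; −1 → -1, wraps to 9, carry into field.
Longitude field L = 11; −1 → 10 = K.
The latitude characters are unchanged.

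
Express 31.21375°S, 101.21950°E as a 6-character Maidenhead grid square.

OF08os

Offset from 180°W / 90°S: lon 281.2195°, lat 58.7862°.
Field: lon ⌊281.2195/20⌋ = 14 → O; lat ⌊58.7862/10⌋ = 5 → F.
Square: lon ⌊1.2195/2⌋ = 0; lat ⌊8.7862/1⌋ = 8.
Subsquare: lon ⌊1.2195/0.0833333⌋ = 14 → o; lat ⌊0.7862/0.0416667⌋ = 18 → s.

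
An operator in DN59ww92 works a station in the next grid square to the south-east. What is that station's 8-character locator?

DN59xw01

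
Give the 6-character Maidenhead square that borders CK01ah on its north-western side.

BK91xi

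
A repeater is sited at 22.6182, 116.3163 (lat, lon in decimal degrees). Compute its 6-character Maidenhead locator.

Shift to the Maidenhead origin (180°W, 90°S): lon 296.3163, lat 112.6182.
Field (20°×10°, letters A–R): 296.3163/20 → 14 → O, 112.6182/10 → 11 → L; chars OL.
Square (2°×1°, digits 0–9): 16.3163/2 → 8, 2.6182/1 → 2; chars 82.
Subsquare (5′×2.5′, letters a–x): 0.3163/0.0833333 → 3 → d, 0.6182/0.0416667 → 14 → o; chars do.

OL82do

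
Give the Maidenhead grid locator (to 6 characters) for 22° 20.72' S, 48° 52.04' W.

Offset from 180°W / 90°S: lon 131.1327°, lat 67.6547°.
Field: 131.1327/20 → 6 → G, 67.6547/10 → 6 → G; chars GG.
Square: 11.1327/2 → 5, 7.6547/1 → 7; chars 57.
Subsquare: 1.1327/0.0833333 → 13 → n, 0.6547/0.0416667 → 15 → p; chars np.

GG57np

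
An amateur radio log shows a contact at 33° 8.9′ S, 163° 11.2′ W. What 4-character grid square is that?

AF86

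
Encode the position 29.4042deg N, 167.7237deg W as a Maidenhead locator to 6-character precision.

AL69dj

Offset from 180°W / 90°S: lon 12.2763°, lat 119.4042°.
Field: 12.2763/20 → 0 → A, 119.4042/10 → 11 → L; chars AL.
Square: 12.2763/2 → 6, 9.4042/1 → 9; chars 69.
Subsquare: 0.2763/0.0833333 → 3 → d, 0.4042/0.0416667 → 9 → j; chars dj.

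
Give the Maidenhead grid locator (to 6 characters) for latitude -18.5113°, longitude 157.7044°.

Shift to the Maidenhead origin (180°W, 90°S): lon 337.7044, lat 71.4887.
Field: lon ⌊337.7044/20⌋ = 16 → Q; lat ⌊71.4887/10⌋ = 7 → H.
Square: lon ⌊17.7044/2⌋ = 8; lat ⌊1.4887/1⌋ = 1.
Subsquare: lon ⌊1.7044/0.0833333⌋ = 20 → u; lat ⌊0.4887/0.0416667⌋ = 11 → l.

QH81ul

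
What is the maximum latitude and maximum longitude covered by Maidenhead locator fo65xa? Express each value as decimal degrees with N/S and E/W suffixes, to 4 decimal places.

Field F=5, O=14: +5·20° lon, +14·10° lat → SW at lon -80°, lat 50°.
Square 6, 5: +6·2° lon, +5·1° lat → SW at lon -68°, lat 55°.
Subsquare x=23, a=0: +23·0.0833333° lon, +0·0.0416667° lat → SW at lon -66.0833°, lat 55°.
Cell spans 0.0833333° lon × 0.0416667° lat. NE corner is SW corner plus one full cell.
latitude 55.0417° N, longitude 66.0000° W.

55.0417° N, 66.0000° W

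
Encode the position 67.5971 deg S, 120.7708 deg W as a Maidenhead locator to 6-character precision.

Add 180° to longitude and 90° to latitude: 59.2292, 22.4029.
Field: lon ⌊59.2292/20⌋ = 2 → C; lat ⌊22.4029/10⌋ = 2 → C.
Square: lon ⌊19.2292/2⌋ = 9; lat ⌊2.4029/1⌋ = 2.
Subsquare: lon ⌊1.2292/0.0833333⌋ = 14 → o; lat ⌊0.4029/0.0416667⌋ = 9 → j.

CC92oj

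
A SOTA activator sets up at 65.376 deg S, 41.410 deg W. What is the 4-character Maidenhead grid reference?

Add 180° to longitude and 90° to latitude: 138.59, 24.62.
Field: 138.59/20 → 6 → G, 24.62/10 → 2 → C; chars GC.
Square: 18.59/2 → 9, 4.62/1 → 4; chars 94.

GC94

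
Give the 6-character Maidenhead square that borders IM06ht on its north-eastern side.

IM06iu

Longitude subsquare h = 7; +1 → 8 = i.
Latitude subsquare t = 19; +1 → 20 = u.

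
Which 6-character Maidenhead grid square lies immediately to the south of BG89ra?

Latitude subsquare a = 0; −1 → -1, wraps to 23 = x, carry into square.
Latitude square 9; −1 → 8.
The longitude characters are unchanged.

BG88rx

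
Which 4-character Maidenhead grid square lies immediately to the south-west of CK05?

BK94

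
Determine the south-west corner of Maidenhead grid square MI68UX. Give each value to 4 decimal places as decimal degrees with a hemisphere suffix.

1.0417° S, 73.6667° E

Field M=12, I=8: +12·20° lon, +8·10° lat → SW at lon 60°, lat -10°.
Square 6, 8: +6·2° lon, +8·1° lat → SW at lon 72°, lat -2°.
Subsquare u=20, x=23: +20·0.0833333° lon, +23·0.0416667° lat → SW at lon 73.6667°, lat -1.04167°.
latitude 1.0417° S, longitude 73.6667° E.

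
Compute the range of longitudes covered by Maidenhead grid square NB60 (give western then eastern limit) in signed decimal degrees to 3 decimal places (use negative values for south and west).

92.000, 94.000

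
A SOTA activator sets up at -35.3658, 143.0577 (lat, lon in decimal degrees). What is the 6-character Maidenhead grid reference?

QF14mp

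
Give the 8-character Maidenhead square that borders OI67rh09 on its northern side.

Latitude extended square 9; +1 → 10, wraps to 0, carry into subsquare.
Latitude subsquare h = 7; +1 → 8 = i.
The longitude characters are unchanged.

OI67ri00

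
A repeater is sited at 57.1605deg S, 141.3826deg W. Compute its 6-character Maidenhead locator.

Offset from 180°W / 90°S: lon 38.6174°, lat 32.8395°.
Field: 38.6174/20 → 1 → B, 32.8395/10 → 3 → D; chars BD.
Square: 18.6174/2 → 9, 2.8395/1 → 2; chars 92.
Subsquare: 0.6174/0.0833333 → 7 → h, 0.8395/0.0416667 → 20 → u; chars hu.

BD92hu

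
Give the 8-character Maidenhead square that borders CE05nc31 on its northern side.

CE05nc32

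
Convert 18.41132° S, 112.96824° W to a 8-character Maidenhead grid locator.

DH31mo31

Offset from 180°W / 90°S: lon 67.03176°, lat 71.58868°.
Field (20°×10°, letters A–R): lon ⌊67.03176/20⌋ = 3 → D; lat ⌊71.58868/10⌋ = 7 → H.
Square (2°×1°, digits 0–9): lon ⌊7.03176/2⌋ = 3; lat ⌊1.58868/1⌋ = 1.
Subsquare (5′×2.5′, letters a–x): lon ⌊1.03176/0.0833333⌋ = 12 → m; lat ⌊0.58868/0.0416667⌋ = 14 → o.
Extended square (30″×15″, digits 0–9): lon ⌊0.03176/0.00833333⌋ = 3; lat ⌊0.00535/0.00416667⌋ = 1.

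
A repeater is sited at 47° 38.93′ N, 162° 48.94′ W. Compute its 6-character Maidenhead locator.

AN87op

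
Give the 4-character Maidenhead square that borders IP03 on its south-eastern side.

IP12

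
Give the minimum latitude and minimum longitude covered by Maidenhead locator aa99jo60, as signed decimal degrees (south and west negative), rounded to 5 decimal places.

-80.41667, -161.20000

Field A=0, A=0: +0·20° lon, +0·10° lat → SW at lon -180°, lat -90°.
Square 9, 9: +9·2° lon, +9·1° lat → SW at lon -162°, lat -81°.
Subsquare j=9, o=14: +9·0.0833333° lon, +14·0.0416667° lat → SW at lon -161.25°, lat -80.4167°.
Extended square 6, 0: +6·0.00833333° lon, +0·0.00416667° lat → SW at lon -161.2°, lat -80.4167°.
latitude -80.41667, longitude -161.20000.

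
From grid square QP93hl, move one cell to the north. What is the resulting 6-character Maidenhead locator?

Latitude subsquare l = 11; +1 → 12 = m.
The longitude characters are unchanged.

QP93hm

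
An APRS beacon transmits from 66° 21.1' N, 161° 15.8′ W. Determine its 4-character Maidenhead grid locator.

AP96

Offset from 180°W / 90°S: lon 18.74°, lat 156.35°.
Field: lon ⌊18.74/20⌋ = 0 → A; lat ⌊156.35/10⌋ = 15 → P.
Square: lon ⌊18.74/2⌋ = 9; lat ⌊6.35/1⌋ = 6.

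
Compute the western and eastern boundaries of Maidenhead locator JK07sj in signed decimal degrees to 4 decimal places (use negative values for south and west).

Field J=9, K=10: +9·20° lon, +10·10° lat → SW at lon 0°, lat 10°.
Square 0, 7: +0·2° lon, +7·1° lat → SW at lon 0°, lat 17°.
Subsquare s=18, j=9: +18·0.0833333° lon, +9·0.0416667° lat → SW at lon 1.5°, lat 17.375°.
Cell spans 0.0833333° lon × 0.0416667° lat.
west 1.5000, east 1.5833.

1.5000, 1.5833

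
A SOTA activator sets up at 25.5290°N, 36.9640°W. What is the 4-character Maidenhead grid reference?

HL15

Shift to the Maidenhead origin (180°W, 90°S): lon 143.04, lat 115.53.
Field: lon ⌊143.04/20⌋ = 7 → H; lat ⌊115.53/10⌋ = 11 → L.
Square: lon ⌊3.04/2⌋ = 1; lat ⌊5.53/1⌋ = 5.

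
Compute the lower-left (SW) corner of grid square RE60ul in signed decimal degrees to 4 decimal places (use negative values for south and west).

-49.5417, 173.6667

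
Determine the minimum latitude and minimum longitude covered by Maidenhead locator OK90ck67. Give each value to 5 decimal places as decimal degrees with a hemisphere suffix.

10.44583° N, 118.21667° E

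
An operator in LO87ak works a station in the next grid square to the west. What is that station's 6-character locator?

Longitude subsquare a = 0; −1 → -1, wraps to 23 = x, carry into square.
Longitude square 8; −1 → 7.
The latitude characters are unchanged.

LO77xk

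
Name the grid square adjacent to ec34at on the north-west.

EC24xu

Longitude subsquare a = 0; −1 → -1, wraps to 23 = x, carry into square.
Longitude square 3; −1 → 2.
Latitude subsquare t = 19; +1 → 20 = u.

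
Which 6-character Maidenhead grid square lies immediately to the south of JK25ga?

JK24gx

Latitude subsquare a = 0; −1 → -1, wraps to 23 = x, carry into square.
Latitude square 5; −1 → 4.
The longitude characters are unchanged.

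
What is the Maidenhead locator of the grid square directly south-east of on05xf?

Longitude subsquare x = 23; +1 → 24, wraps to 0 = a, carry into square.
Longitude square 0; +1 → 1.
Latitude subsquare f = 5; −1 → 4 = e.

ON15ae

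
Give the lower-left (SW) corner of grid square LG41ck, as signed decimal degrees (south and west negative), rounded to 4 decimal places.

Field L=11, G=6: +11·20° lon, +6·10° lat → SW at lon 40°, lat -30°.
Square 4, 1: +4·2° lon, +1·1° lat → SW at lon 48°, lat -29°.
Subsquare c=2, k=10: +2·0.0833333° lon, +10·0.0416667° lat → SW at lon 48.1667°, lat -28.5833°.
latitude -28.5833, longitude 48.1667.

-28.5833, 48.1667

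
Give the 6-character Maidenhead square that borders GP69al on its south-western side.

GP59xk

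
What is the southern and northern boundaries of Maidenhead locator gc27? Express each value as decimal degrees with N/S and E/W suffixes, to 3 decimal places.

63.000° S, 62.000° S

Field G=6, C=2: +6·20° lon, +2·10° lat → SW at lon -60°, lat -70°.
Square 2, 7: +2·2° lon, +7·1° lat → SW at lon -56°, lat -63°.
Cell spans 2° lon × 1° lat.
south 63.000° S, north 62.000° S.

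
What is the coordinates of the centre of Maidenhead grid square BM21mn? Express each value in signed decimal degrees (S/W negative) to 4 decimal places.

Field B=1, M=12: +1·20° lon, +12·10° lat → SW at lon -160°, lat 30°.
Square 2, 1: +2·2° lon, +1·1° lat → SW at lon -156°, lat 31°.
Subsquare m=12, n=13: +12·0.0833333° lon, +13·0.0416667° lat → SW at lon -155°, lat 31.5417°.
Cell spans 0.0833333° lon × 0.0416667° lat. Centre is SW corner plus half of each.
latitude 31.5625, longitude -154.9583.

31.5625, -154.9583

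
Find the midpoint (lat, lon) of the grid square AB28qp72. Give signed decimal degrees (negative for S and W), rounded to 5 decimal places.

-71.36458, -174.60417

Field A=0, B=1: +0·20° lon, +1·10° lat → SW at lon -180°, lat -80°.
Square 2, 8: +2·2° lon, +8·1° lat → SW at lon -176°, lat -72°.
Subsquare q=16, p=15: +16·0.0833333° lon, +15·0.0416667° lat → SW at lon -174.667°, lat -71.375°.
Extended square 7, 2: +7·0.00833333° lon, +2·0.00416667° lat → SW at lon -174.608°, lat -71.3667°.
Cell spans 0.00833333° lon × 0.00416667° lat. Centre is SW corner plus half of each.
latitude -71.36458, longitude -174.60417.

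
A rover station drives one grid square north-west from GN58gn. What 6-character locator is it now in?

GN58fo

Longitude subsquare g = 6; −1 → 5 = f.
Latitude subsquare n = 13; +1 → 14 = o.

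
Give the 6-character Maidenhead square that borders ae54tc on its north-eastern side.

AE54ud

Longitude subsquare t = 19; +1 → 20 = u.
Latitude subsquare c = 2; +1 → 3 = d.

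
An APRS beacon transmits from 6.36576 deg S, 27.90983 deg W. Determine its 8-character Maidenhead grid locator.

HI63bp02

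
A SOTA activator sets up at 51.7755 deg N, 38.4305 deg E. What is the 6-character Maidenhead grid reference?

KO91fs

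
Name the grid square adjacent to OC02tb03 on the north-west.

OC02sb94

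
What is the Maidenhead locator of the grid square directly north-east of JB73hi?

JB73ij

Longitude subsquare h = 7; +1 → 8 = i.
Latitude subsquare i = 8; +1 → 9 = j.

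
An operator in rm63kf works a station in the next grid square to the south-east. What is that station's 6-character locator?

RM63le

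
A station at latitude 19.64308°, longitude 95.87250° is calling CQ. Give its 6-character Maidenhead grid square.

NK79wp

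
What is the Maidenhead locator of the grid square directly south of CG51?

CG50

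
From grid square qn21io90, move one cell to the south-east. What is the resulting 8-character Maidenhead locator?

Longitude extended square 9; +1 → 10, wraps to 0, carry into subsquare.
Longitude subsquare i = 8; +1 → 9 = j.
Latitude extended square 0; −1 → -1, wraps to 9, carry into subsquare.
Latitude subsquare o = 14; −1 → 13 = n.

QN21jn09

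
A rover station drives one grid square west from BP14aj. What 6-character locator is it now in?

Longitude subsquare a = 0; −1 → -1, wraps to 23 = x, carry into square.
Longitude square 1; −1 → 0.
The latitude characters are unchanged.

BP04xj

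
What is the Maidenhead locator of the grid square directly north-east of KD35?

Longitude square 3; +1 → 4.
Latitude square 5; +1 → 6.

KD46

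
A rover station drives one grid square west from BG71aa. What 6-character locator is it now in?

Longitude subsquare a = 0; −1 → -1, wraps to 23 = x, carry into square.
Longitude square 7; −1 → 6.
The latitude characters are unchanged.

BG61xa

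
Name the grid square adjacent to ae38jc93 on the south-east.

Longitude extended square 9; +1 → 10, wraps to 0, carry into subsquare.
Longitude subsquare j = 9; +1 → 10 = k.
Latitude extended square 3; −1 → 2.

AE38kc02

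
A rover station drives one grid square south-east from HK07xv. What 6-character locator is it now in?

Longitude subsquare x = 23; +1 → 24, wraps to 0 = a, carry into square.
Longitude square 0; +1 → 1.
Latitude subsquare v = 21; −1 → 20 = u.

HK17au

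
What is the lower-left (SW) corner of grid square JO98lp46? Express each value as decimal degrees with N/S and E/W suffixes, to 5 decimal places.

58.65000° N, 18.95000° E

Field J=9, O=14: +9·20° lon, +14·10° lat → SW at lon 0°, lat 50°.
Square 9, 8: +9·2° lon, +8·1° lat → SW at lon 18°, lat 58°.
Subsquare l=11, p=15: +11·0.0833333° lon, +15·0.0416667° lat → SW at lon 18.9167°, lat 58.625°.
Extended square 4, 6: +4·0.00833333° lon, +6·0.00416667° lat → SW at lon 18.95°, lat 58.65°.
latitude 58.65000° N, longitude 18.95000° E.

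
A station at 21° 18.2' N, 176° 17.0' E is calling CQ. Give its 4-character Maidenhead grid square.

RL81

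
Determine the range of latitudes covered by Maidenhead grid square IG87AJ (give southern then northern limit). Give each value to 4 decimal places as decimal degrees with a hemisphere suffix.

Field I=8, G=6: +8·20° lon, +6·10° lat → SW at lon -20°, lat -30°.
Square 8, 7: +8·2° lon, +7·1° lat → SW at lon -4°, lat -23°.
Subsquare a=0, j=9: +0·0.0833333° lon, +9·0.0416667° lat → SW at lon -4°, lat -22.625°.
Cell spans 0.0833333° lon × 0.0416667° lat.
south 22.6250° S, north 22.5833° S.

22.6250° S, 22.5833° S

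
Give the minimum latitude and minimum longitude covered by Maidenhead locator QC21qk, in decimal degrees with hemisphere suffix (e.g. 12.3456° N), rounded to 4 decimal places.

68.5833° S, 145.3333° E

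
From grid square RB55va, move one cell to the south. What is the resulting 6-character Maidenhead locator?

RB54vx

Latitude subsquare a = 0; −1 → -1, wraps to 23 = x, carry into square.
Latitude square 5; −1 → 4.
The longitude characters are unchanged.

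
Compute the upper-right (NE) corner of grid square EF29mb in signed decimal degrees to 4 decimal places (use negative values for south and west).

-30.9167, -94.9167

Field E=4, F=5: +4·20° lon, +5·10° lat → SW at lon -100°, lat -40°.
Square 2, 9: +2·2° lon, +9·1° lat → SW at lon -96°, lat -31°.
Subsquare m=12, b=1: +12·0.0833333° lon, +1·0.0416667° lat → SW at lon -95°, lat -30.9583°.
Cell spans 0.0833333° lon × 0.0416667° lat. NE corner is SW corner plus one full cell.
latitude -30.9167, longitude -94.9167.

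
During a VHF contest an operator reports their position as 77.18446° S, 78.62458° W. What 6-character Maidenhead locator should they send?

Offset from 180°W / 90°S: lon 101.3754°, lat 12.8155°.
Field: lon ⌊101.3754/20⌋ = 5 → F; lat ⌊12.8155/10⌋ = 1 → B.
Square: lon ⌊1.3754/2⌋ = 0; lat ⌊2.8155/1⌋ = 2.
Subsquare: lon ⌊1.3754/0.0833333⌋ = 16 → q; lat ⌊0.8155/0.0416667⌋ = 19 → t.

FB02qt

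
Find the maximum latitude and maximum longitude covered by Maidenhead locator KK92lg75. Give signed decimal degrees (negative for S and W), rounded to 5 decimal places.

Field K=10, K=10: +10·20° lon, +10·10° lat → SW at lon 20°, lat 10°.
Square 9, 2: +9·2° lon, +2·1° lat → SW at lon 38°, lat 12°.
Subsquare l=11, g=6: +11·0.0833333° lon, +6·0.0416667° lat → SW at lon 38.9167°, lat 12.25°.
Extended square 7, 5: +7·0.00833333° lon, +5·0.00416667° lat → SW at lon 38.975°, lat 12.2708°.
Cell spans 0.00833333° lon × 0.00416667° lat. NE corner is SW corner plus one full cell.
latitude 12.27500, longitude 38.98333.

12.27500, 38.98333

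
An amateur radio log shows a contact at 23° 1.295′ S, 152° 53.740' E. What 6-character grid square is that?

QG66kx

Shift to the Maidenhead origin (180°W, 90°S): lon 332.8957, lat 66.9784.
Field: 332.8957/20 → 16 → Q, 66.9784/10 → 6 → G; chars QG.
Square: 12.8957/2 → 6, 6.9784/1 → 6; chars 66.
Subsquare: 0.8957/0.0833333 → 10 → k, 0.9784/0.0416667 → 23 → x; chars kx.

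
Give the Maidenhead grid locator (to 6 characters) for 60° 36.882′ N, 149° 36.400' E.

QP40to

Add 180° to longitude and 90° to latitude: 329.6067, 150.6147.
Field: lon ⌊329.6067/20⌋ = 16 → Q; lat ⌊150.6147/10⌋ = 15 → P.
Square: lon ⌊9.6067/2⌋ = 4; lat ⌊0.6147/1⌋ = 0.
Subsquare: lon ⌊1.6067/0.0833333⌋ = 19 → t; lat ⌊0.6147/0.0416667⌋ = 14 → o.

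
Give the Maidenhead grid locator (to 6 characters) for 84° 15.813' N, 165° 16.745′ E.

RR24pg

Shift to the Maidenhead origin (180°W, 90°S): lon 345.2791, lat 174.2636.
Field (20°×10°, letters A–R): lon ⌊345.2791/20⌋ = 17 → R; lat ⌊174.2636/10⌋ = 17 → R.
Square (2°×1°, digits 0–9): lon ⌊5.2791/2⌋ = 2; lat ⌊4.2636/1⌋ = 4.
Subsquare (5′×2.5′, letters a–x): lon ⌊1.2791/0.0833333⌋ = 15 → p; lat ⌊0.2636/0.0416667⌋ = 6 → g.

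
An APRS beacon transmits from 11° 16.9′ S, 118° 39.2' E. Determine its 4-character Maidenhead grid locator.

Add 180° to longitude and 90° to latitude: 298.65, 78.72.
Field (20°×10°, letters A–R): lon ⌊298.65/20⌋ = 14 → O; lat ⌊78.72/10⌋ = 7 → H.
Square (2°×1°, digits 0–9): lon ⌊18.65/2⌋ = 9; lat ⌊8.72/1⌋ = 8.

OH98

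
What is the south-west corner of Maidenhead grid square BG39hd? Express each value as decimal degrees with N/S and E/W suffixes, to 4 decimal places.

Field B=1, G=6: +1·20° lon, +6·10° lat → SW at lon -160°, lat -30°.
Square 3, 9: +3·2° lon, +9·1° lat → SW at lon -154°, lat -21°.
Subsquare h=7, d=3: +7·0.0833333° lon, +3·0.0416667° lat → SW at lon -153.417°, lat -20.875°.
latitude 20.8750° S, longitude 153.4167° W.

20.8750° S, 153.4167° W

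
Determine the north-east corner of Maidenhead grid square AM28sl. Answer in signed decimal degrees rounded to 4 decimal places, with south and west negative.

38.5000, -174.4167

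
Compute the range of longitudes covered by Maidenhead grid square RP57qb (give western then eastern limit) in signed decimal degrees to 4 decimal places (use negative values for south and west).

Field R=17, P=15: +17·20° lon, +15·10° lat → SW at lon 160°, lat 60°.
Square 5, 7: +5·2° lon, +7·1° lat → SW at lon 170°, lat 67°.
Subsquare q=16, b=1: +16·0.0833333° lon, +1·0.0416667° lat → SW at lon 171.333°, lat 67.0417°.
Cell spans 0.0833333° lon × 0.0416667° lat.
west 171.3333, east 171.4167.

171.3333, 171.4167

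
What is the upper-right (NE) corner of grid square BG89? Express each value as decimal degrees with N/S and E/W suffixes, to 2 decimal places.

Field B=1, G=6: +1·20° lon, +6·10° lat → SW at lon -160°, lat -30°.
Square 8, 9: +8·2° lon, +9·1° lat → SW at lon -144°, lat -21°.
Cell spans 2° lon × 1° lat. NE corner is SW corner plus one full cell.
latitude 20.00° S, longitude 142.00° W.

20.00° S, 142.00° W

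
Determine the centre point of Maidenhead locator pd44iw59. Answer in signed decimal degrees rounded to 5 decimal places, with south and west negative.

Field P=15, D=3: +15·20° lon, +3·10° lat → SW at lon 120°, lat -60°.
Square 4, 4: +4·2° lon, +4·1° lat → SW at lon 128°, lat -56°.
Subsquare i=8, w=22: +8·0.0833333° lon, +22·0.0416667° lat → SW at lon 128.667°, lat -55.0833°.
Extended square 5, 9: +5·0.00833333° lon, +9·0.00416667° lat → SW at lon 128.708°, lat -55.0458°.
Cell spans 0.00833333° lon × 0.00416667° lat. Centre is SW corner plus half of each.
latitude -55.04375, longitude 128.71250.

-55.04375, 128.71250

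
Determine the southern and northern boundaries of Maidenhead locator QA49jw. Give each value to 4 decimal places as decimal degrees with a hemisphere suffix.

Field Q=16, A=0: +16·20° lon, +0·10° lat → SW at lon 140°, lat -90°.
Square 4, 9: +4·2° lon, +9·1° lat → SW at lon 148°, lat -81°.
Subsquare j=9, w=22: +9·0.0833333° lon, +22·0.0416667° lat → SW at lon 148.75°, lat -80.0833°.
Cell spans 0.0833333° lon × 0.0416667° lat.
south 80.0833° S, north 80.0417° S.

80.0833° S, 80.0417° S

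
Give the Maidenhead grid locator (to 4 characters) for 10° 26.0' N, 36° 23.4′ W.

HK10

Shift to the Maidenhead origin (180°W, 90°S): lon 143.61, lat 100.43.
Field: 143.61/20 → 7 → H, 100.43/10 → 10 → K; chars HK.
Square: 3.61/2 → 1, 0.43/1 → 0; chars 10.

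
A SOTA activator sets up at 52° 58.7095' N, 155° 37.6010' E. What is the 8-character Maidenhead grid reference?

QO72tx54

Add 180° to longitude and 90° to latitude: 335.62668, 142.97849.
Field (20°×10°, letters A–R): 335.62668/20 → 16 → Q, 142.97849/10 → 14 → O; chars QO.
Square (2°×1°, digits 0–9): 15.62668/2 → 7, 2.97849/1 → 2; chars 72.
Subsquare (5′×2.5′, letters a–x): 1.62668/0.0833333 → 19 → t, 0.97849/0.0416667 → 23 → x; chars tx.
Extended square (30″×15″, digits 0–9): 0.04335/0.00833333 → 5, 0.02016/0.00416667 → 4; chars 54.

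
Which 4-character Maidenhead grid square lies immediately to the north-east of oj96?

Longitude square 9; +1 → 10, wraps to 0, carry into field.
Longitude field O = 14; +1 → 15 = P.
Latitude square 6; +1 → 7.

PJ07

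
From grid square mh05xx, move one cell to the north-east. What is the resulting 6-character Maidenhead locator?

MH16aa

Longitude subsquare x = 23; +1 → 24, wraps to 0 = a, carry into square.
Longitude square 0; +1 → 1.
Latitude subsquare x = 23; +1 → 24, wraps to 0 = a, carry into square.
Latitude square 5; +1 → 6.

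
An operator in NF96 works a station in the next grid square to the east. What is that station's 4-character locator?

OF06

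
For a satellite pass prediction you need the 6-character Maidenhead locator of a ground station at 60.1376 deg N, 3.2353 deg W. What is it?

IP80jd

Add 180° to longitude and 90° to latitude: 176.7647, 150.1376.
Field: 176.7647/20 → 8 → I, 150.1376/10 → 15 → P; chars IP.
Square: 16.7647/2 → 8, 0.1376/1 → 0; chars 80.
Subsquare: 0.7647/0.0833333 → 9 → j, 0.1376/0.0416667 → 3 → d; chars jd.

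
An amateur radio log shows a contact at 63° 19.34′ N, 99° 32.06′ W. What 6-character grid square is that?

EP03fh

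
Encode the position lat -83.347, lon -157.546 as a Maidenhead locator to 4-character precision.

BA16

Shift to the Maidenhead origin (180°W, 90°S): lon 22.45, lat 6.65.
Field: lon ⌊22.45/20⌋ = 1 → B; lat ⌊6.65/10⌋ = 0 → A.
Square: lon ⌊2.45/2⌋ = 1; lat ⌊6.65/1⌋ = 6.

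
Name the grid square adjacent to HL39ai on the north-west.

HL29xj

Longitude subsquare a = 0; −1 → -1, wraps to 23 = x, carry into square.
Longitude square 3; −1 → 2.
Latitude subsquare i = 8; +1 → 9 = j.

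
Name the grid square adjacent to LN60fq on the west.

Longitude subsquare f = 5; −1 → 4 = e.
The latitude characters are unchanged.

LN60eq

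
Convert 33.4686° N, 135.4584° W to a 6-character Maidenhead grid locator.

CM23gl

Shift to the Maidenhead origin (180°W, 90°S): lon 44.5416, lat 123.4686.
Field (20°×10°, letters A–R): 44.5416/20 → 2 → C, 123.4686/10 → 12 → M; chars CM.
Square (2°×1°, digits 0–9): 4.5416/2 → 2, 3.4686/1 → 3; chars 23.
Subsquare (5′×2.5′, letters a–x): 0.5416/0.0833333 → 6 → g, 0.4686/0.0416667 → 11 → l; chars gl.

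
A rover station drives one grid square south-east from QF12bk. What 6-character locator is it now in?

Longitude subsquare b = 1; +1 → 2 = c.
Latitude subsquare k = 10; −1 → 9 = j.

QF12cj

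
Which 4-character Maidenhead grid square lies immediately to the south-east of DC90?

EB09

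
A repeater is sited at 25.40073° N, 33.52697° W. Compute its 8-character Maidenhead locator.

HL35fj66

Offset from 180°W / 90°S: lon 146.47303°, lat 115.40073°.
Field: lon ⌊146.47303/20⌋ = 7 → H; lat ⌊115.40073/10⌋ = 11 → L.
Square: lon ⌊6.47303/2⌋ = 3; lat ⌊5.40073/1⌋ = 5.
Subsquare: lon ⌊0.47303/0.0833333⌋ = 5 → f; lat ⌊0.40073/0.0416667⌋ = 9 → j.
Extended square: lon ⌊0.05636/0.00833333⌋ = 6; lat ⌊0.02573/0.00416667⌋ = 6.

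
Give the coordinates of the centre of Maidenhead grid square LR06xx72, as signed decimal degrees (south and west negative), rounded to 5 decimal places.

86.96875, 41.97917

Field L=11, R=17: +11·20° lon, +17·10° lat → SW at lon 40°, lat 80°.
Square 0, 6: +0·2° lon, +6·1° lat → SW at lon 40°, lat 86°.
Subsquare x=23, x=23: +23·0.0833333° lon, +23·0.0416667° lat → SW at lon 41.9167°, lat 86.9583°.
Extended square 7, 2: +7·0.00833333° lon, +2·0.00416667° lat → SW at lon 41.975°, lat 86.9667°.
Cell spans 0.00833333° lon × 0.00416667° lat. Centre is SW corner plus half of each.
latitude 86.96875, longitude 41.97917.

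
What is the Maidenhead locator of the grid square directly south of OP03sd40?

Latitude extended square 0; −1 → -1, wraps to 9, carry into subsquare.
Latitude subsquare d = 3; −1 → 2 = c.
The longitude characters are unchanged.

OP03sc49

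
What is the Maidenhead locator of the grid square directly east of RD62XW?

Longitude subsquare x = 23; +1 → 24, wraps to 0 = a, carry into square.
Longitude square 6; +1 → 7.
The latitude characters are unchanged.

RD72aw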